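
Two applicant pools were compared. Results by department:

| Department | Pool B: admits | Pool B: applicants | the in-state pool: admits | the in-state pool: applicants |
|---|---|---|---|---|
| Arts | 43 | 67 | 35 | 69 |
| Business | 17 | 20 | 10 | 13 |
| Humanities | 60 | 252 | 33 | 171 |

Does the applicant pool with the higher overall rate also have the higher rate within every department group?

Arts: Pool B 43/67 = 64.2%, the in-state pool 35/69 = 50.7% → Pool B
Business: Pool B 17/20 = 85.0%, the in-state pool 10/13 = 76.9% → Pool B
Humanities: Pool B 60/252 = 23.8%, the in-state pool 33/171 = 19.3% → Pool B
Overall: Pool B 120/339 = 35.4%, the in-state pool 78/253 = 30.8% → Pool B
Pool B wins overall and in every department group — no reversal.

Yes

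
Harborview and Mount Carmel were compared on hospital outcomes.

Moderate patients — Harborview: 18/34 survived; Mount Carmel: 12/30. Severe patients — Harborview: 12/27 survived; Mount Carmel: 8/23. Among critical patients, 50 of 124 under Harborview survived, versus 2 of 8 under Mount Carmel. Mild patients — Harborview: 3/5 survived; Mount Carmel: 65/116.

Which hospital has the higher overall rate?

Moderate: Harborview 18/34 = 52.9%, Mount Carmel 12/30 = 40.0% → Harborview
Severe: Harborview 12/27 = 44.4%, Mount Carmel 8/23 = 34.8% → Harborview
Critical: Harborview 50/124 = 40.3%, Mount Carmel 2/8 = 25.0% → Harborview
Mild: Harborview 3/5 = 60.0%, Mount Carmel 65/116 = 56.0% → Harborview
Overall: Harborview 83/190 = 43.7%, Mount Carmel 87/177 = 49.2% → Mount Carmel
(Harborview wins every case group but Mount Carmel wins overall — Harborview's patients skew toward the low-rate critical group.)

Mount Carmel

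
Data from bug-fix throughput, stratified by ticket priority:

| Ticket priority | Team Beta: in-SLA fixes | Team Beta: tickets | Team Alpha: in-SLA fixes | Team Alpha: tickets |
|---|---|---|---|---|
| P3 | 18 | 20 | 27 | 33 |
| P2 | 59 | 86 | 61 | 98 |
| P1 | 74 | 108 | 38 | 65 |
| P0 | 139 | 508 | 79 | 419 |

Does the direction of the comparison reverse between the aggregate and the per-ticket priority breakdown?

P3: Team Beta 18/20 = 90.0%, Team Alpha 27/33 = 81.8% → Team Beta
P2: Team Beta 59/86 = 68.6%, Team Alpha 61/98 = 62.2% → Team Beta
P1: Team Beta 74/108 = 68.5%, Team Alpha 38/65 = 58.5% → Team Beta
P0: Team Beta 139/508 = 27.4%, Team Alpha 79/419 = 18.9% → Team Beta
Overall: Team Beta 290/722 = 40.2%, Team Alpha 205/615 = 33.3% → Team Beta
Team Beta wins overall and in every ticket group — no reversal.

No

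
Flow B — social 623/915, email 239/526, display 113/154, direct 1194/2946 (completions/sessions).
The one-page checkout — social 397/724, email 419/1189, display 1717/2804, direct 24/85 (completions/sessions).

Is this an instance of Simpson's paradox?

Yes

Social: Flow B 623/915 = 68.1%, the one-page checkout 397/724 = 54.8% → Flow B
Email: Flow B 239/526 = 45.4%, the one-page checkout 419/1189 = 35.2% → Flow B
Display: Flow B 113/154 = 73.4%, the one-page checkout 1717/2804 = 61.2% → Flow B
Direct: Flow B 1194/2946 = 40.5%, the one-page checkout 24/85 = 28.2% → Flow B
Overall: Flow B 2169/4541 = 47.8%, the one-page checkout 2557/4802 = 53.2% → the one-page checkout
Flow B wins each traffic group but the one-page checkout wins overall — the comparison reverses. Flow B's sessions skew toward direct, which has a lower base rate.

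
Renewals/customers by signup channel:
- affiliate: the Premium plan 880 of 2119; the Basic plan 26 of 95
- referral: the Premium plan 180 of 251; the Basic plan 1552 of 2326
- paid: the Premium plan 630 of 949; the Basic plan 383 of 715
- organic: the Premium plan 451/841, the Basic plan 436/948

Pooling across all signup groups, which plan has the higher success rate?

the Basic plan

Affiliate: the Premium plan 880/2119 = 41.5%, the Basic plan 26/95 = 27.4% → the Premium plan
Referral: the Premium plan 180/251 = 71.7%, the Basic plan 1552/2326 = 66.7% → the Premium plan
Paid: the Premium plan 630/949 = 66.4%, the Basic plan 383/715 = 53.6% → the Premium plan
Organic: the Premium plan 451/841 = 53.6%, the Basic plan 436/948 = 46.0% → the Premium plan
Overall: the Premium plan 2141/4160 = 51.5%, the Basic plan 2397/4084 = 58.7% → the Basic plan
(The Premium plan wins every signup group but the Basic plan wins overall — the Premium plan's customers skew toward the low-rate affiliate group.)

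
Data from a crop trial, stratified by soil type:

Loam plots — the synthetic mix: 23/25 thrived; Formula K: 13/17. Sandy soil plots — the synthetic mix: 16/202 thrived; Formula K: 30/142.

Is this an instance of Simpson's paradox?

No

Loam: the synthetic mix 23/25 = 92.0%, Formula K 13/17 = 76.5% → the synthetic mix
Sandy soil: the synthetic mix 16/202 = 7.9%, Formula K 30/142 = 21.1% → Formula K
Overall: the synthetic mix 39/227 = 17.2%, Formula K 43/159 = 27.0% → Formula K
Neither sweeps: the synthetic mix wins 1 of 2 groups, Formula K wins 1. Formula K wins overall but not every group — no Simpson reversal.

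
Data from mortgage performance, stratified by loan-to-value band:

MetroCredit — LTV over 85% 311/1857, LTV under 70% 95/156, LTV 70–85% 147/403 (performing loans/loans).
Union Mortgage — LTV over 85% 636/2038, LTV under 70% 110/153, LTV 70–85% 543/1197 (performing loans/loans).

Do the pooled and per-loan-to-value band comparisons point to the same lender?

Yes

LTV over 85%: MetroCredit 311/1857 = 16.7%, Union Mortgage 636/2038 = 31.2% → Union Mortgage
LTV under 70%: MetroCredit 95/156 = 60.9%, Union Mortgage 110/153 = 71.9% → Union Mortgage
LTV 70–85%: MetroCredit 147/403 = 36.5%, Union Mortgage 543/1197 = 45.4% → Union Mortgage
Overall: MetroCredit 553/2416 = 22.9%, Union Mortgage 1289/3388 = 38.0% → Union Mortgage
Union Mortgage wins overall and in every loan-to-value group — no reversal.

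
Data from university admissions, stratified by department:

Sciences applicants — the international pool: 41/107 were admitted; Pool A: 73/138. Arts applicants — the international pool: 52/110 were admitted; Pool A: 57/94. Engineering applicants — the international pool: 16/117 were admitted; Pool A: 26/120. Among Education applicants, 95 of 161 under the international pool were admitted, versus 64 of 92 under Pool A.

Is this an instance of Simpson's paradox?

Sciences: the international pool 41/107 = 38.3%, Pool A 73/138 = 52.9% → Pool A
Arts: the international pool 52/110 = 47.3%, Pool A 57/94 = 60.6% → Pool A
Engineering: the international pool 16/117 = 13.7%, Pool A 26/120 = 21.7% → Pool A
Education: the international pool 95/161 = 59.0%, Pool A 64/92 = 69.6% → Pool A
Overall: the international pool 204/495 = 41.2%, Pool A 220/444 = 49.5% → Pool A
Pool A wins overall and in every department group — no reversal.

No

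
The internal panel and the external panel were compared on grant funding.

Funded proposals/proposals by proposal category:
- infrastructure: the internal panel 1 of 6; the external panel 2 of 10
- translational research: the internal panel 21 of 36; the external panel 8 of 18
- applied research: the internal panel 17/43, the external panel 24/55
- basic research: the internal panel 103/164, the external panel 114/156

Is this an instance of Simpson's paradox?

No

Infrastructure: the internal panel 1/6 = 16.7%, the external panel 2/10 = 20.0% → the external panel
Translational research: the internal panel 21/36 = 58.3%, the external panel 8/18 = 44.4% → the internal panel
Applied research: the internal panel 17/43 = 39.5%, the external panel 24/55 = 43.6% → the external panel
Basic research: the internal panel 103/164 = 62.8%, the external panel 114/156 = 73.1% → the external panel
Overall: the internal panel 142/249 = 57.0%, the external panel 148/239 = 61.9% → the external panel
Neither sweeps: the internal panel wins 1 of 4 groups, the external panel wins 3. The external panel wins overall but not every group — no Simpson reversal.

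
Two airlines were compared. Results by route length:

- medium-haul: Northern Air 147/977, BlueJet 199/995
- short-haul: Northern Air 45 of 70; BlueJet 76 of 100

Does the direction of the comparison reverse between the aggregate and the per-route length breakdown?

No

Medium-haul: Northern Air 147/977 = 15.0%, BlueJet 199/995 = 20.0% → BlueJet
Short-haul: Northern Air 45/70 = 64.3%, BlueJet 76/100 = 76.0% → BlueJet
Overall: Northern Air 192/1047 = 18.3%, BlueJet 275/1095 = 25.1% → BlueJet
BlueJet wins overall and in every route group — no reversal.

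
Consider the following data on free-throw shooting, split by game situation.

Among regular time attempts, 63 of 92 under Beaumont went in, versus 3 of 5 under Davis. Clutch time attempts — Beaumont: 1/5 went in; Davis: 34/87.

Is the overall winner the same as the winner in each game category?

No

Regular time: Beaumont 63/92 = 68.5%, Davis 3/5 = 60.0% → Beaumont
Clutch time: Beaumont 1/5 = 20.0%, Davis 34/87 = 39.1% → Davis
Overall: Beaumont 64/97 = 66.0%, Davis 37/92 = 40.2% → Beaumont
Neither sweeps: Beaumont wins 1 of 2 groups, Davis wins 1. Beaumont wins overall but not every group — no Simpson reversal.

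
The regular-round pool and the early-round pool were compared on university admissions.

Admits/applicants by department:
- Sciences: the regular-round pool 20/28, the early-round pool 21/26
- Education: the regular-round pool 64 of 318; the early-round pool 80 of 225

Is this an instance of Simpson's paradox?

Sciences: the regular-round pool 20/28 = 71.4%, the early-round pool 21/26 = 80.8% → the early-round pool
Education: the regular-round pool 64/318 = 20.1%, the early-round pool 80/225 = 35.6% → the early-round pool
Overall: the regular-round pool 84/346 = 24.3%, the early-round pool 101/251 = 40.2% → the early-round pool
The early-round pool wins overall and in every department group — no reversal.

No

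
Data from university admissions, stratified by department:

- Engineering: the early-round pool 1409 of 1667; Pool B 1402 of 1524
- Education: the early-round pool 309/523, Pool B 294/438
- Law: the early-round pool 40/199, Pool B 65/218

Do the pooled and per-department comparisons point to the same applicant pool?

Engineering: the early-round pool 1409/1667 = 84.5%, Pool B 1402/1524 = 92.0% → Pool B
Education: the early-round pool 309/523 = 59.1%, Pool B 294/438 = 67.1% → Pool B
Law: the early-round pool 40/199 = 20.1%, Pool B 65/218 = 29.8% → Pool B
Overall: the early-round pool 1758/2389 = 73.6%, Pool B 1761/2180 = 80.8% → Pool B
Pool B wins overall and in every department group — no reversal.

Yes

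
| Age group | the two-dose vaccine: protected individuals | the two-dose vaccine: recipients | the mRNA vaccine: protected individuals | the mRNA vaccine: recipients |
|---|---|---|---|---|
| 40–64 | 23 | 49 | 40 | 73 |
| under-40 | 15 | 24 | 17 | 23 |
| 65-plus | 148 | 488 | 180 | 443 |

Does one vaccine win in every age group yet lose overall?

No

40–64: the two-dose vaccine 23/49 = 46.9%, the mRNA vaccine 40/73 = 54.8% → the mRNA vaccine
Under-40: the two-dose vaccine 15/24 = 62.5%, the mRNA vaccine 17/23 = 73.9% → the mRNA vaccine
65-plus: the two-dose vaccine 148/488 = 30.3%, the mRNA vaccine 180/443 = 40.6% → the mRNA vaccine
Overall: the two-dose vaccine 186/561 = 33.2%, the mRNA vaccine 237/539 = 44.0% → the mRNA vaccine
The mRNA vaccine wins overall and in every age group — no reversal.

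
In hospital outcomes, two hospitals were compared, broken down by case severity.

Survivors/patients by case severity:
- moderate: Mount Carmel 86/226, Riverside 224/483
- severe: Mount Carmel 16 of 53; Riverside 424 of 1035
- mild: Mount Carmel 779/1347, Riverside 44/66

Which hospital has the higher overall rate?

Moderate: Mount Carmel 86/226 = 38.1%, Riverside 224/483 = 46.4% → Riverside
Severe: Mount Carmel 16/53 = 30.2%, Riverside 424/1035 = 41.0% → Riverside
Mild: Mount Carmel 779/1347 = 57.8%, Riverside 44/66 = 66.7% → Riverside
Overall: Mount Carmel 881/1626 = 54.2%, Riverside 692/1584 = 43.7% → Mount Carmel
(Riverside wins every case group but Mount Carmel wins overall — Riverside's patients skew toward the low-rate severe group.)

Mount Carmel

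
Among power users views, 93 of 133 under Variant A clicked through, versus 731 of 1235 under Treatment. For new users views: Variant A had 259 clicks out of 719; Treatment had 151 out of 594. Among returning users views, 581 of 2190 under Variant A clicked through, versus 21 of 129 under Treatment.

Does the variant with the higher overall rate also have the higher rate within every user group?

No

Power users: Variant A 93/133 = 69.9%, Treatment 731/1235 = 59.2% → Variant A
New users: Variant A 259/719 = 36.0%, Treatment 151/594 = 25.4% → Variant A
Returning users: Variant A 581/2190 = 26.5%, Treatment 21/129 = 16.3% → Variant A
Overall: Variant A 933/3042 = 30.7%, Treatment 903/1958 = 46.1% → Treatment
Variant A wins each user group but Treatment wins overall — the comparison reverses. Variant A's views skew toward returning users, which has a lower base rate.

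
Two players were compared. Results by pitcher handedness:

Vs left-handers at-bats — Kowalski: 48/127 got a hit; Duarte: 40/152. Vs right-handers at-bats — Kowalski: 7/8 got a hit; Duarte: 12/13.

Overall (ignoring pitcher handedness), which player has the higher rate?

Kowalski

Vs left-handers: Kowalski 48/127 = 37.8%, Duarte 40/152 = 26.3% → Kowalski
Vs right-handers: Kowalski 7/8 = 87.5%, Duarte 12/13 = 92.3% → Duarte
Overall: Kowalski 55/135 = 40.7%, Duarte 52/165 = 31.5% → Kowalski
(Neither sweeps every pitcher group, but Kowalski has the higher pooled rate.)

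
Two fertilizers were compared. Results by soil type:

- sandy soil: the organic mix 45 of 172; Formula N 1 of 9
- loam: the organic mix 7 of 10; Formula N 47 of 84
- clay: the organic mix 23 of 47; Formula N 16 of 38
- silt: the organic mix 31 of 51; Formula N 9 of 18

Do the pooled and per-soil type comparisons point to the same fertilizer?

Sandy soil: the organic mix 45/172 = 26.2%, Formula N 1/9 = 11.1% → the organic mix
Loam: the organic mix 7/10 = 70.0%, Formula N 47/84 = 56.0% → the organic mix
Clay: the organic mix 23/47 = 48.9%, Formula N 16/38 = 42.1% → the organic mix
Silt: the organic mix 31/51 = 60.8%, Formula N 9/18 = 50.0% → the organic mix
Overall: the organic mix 106/280 = 37.9%, Formula N 73/149 = 49.0% → Formula N
The organic mix wins each soil group but Formula N wins overall — the comparison reverses. The organic mix's plots skew toward sandy soil, which has a lower base rate.

No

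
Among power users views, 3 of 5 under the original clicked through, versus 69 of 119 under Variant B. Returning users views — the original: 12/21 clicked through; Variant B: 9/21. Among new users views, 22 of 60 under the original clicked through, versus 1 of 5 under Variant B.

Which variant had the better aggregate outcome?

Variant B

Power users: the original 3/5 = 60.0%, Variant B 69/119 = 58.0% → the original
Returning users: the original 12/21 = 57.1%, Variant B 9/21 = 42.9% → the original
New users: the original 22/60 = 36.7%, Variant B 1/5 = 20.0% → the original
Overall: the original 37/86 = 43.0%, Variant B 79/145 = 54.5% → Variant B
(The original wins every user group but Variant B wins overall — the original's views skew toward the low-rate new users group.)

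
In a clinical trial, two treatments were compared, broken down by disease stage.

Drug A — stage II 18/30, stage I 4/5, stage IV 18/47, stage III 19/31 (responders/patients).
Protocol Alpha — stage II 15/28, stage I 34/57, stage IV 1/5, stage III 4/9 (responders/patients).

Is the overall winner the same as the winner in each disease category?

No

Stage II: Drug A 18/30 = 60.0%, Protocol Alpha 15/28 = 53.6% → Drug A
Stage I: Drug A 4/5 = 80.0%, Protocol Alpha 34/57 = 59.6% → Drug A
Stage IV: Drug A 18/47 = 38.3%, Protocol Alpha 1/5 = 20.0% → Drug A
Stage III: Drug A 19/31 = 61.3%, Protocol Alpha 4/9 = 44.4% → Drug A
Overall: Drug A 59/113 = 52.2%, Protocol Alpha 54/99 = 54.5% → Protocol Alpha
Drug A wins each disease group but Protocol Alpha wins overall — the comparison reverses. Drug A's patients skew toward stage IV, which has a lower base rate.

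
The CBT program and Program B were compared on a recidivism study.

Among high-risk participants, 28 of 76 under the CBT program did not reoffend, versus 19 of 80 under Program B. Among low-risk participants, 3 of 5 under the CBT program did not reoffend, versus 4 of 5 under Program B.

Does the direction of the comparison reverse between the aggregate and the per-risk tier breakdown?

High-risk: the CBT program 28/76 = 36.8%, Program B 19/80 = 23.8% → the CBT program
Low-risk: the CBT program 3/5 = 60.0%, Program B 4/5 = 80.0% → Program B
Overall: the CBT program 31/81 = 38.3%, Program B 23/85 = 27.1% → the CBT program
Neither sweeps: the CBT program wins 1 of 2 groups, Program B wins 1. The CBT program wins overall but not every group — no Simpson reversal.

No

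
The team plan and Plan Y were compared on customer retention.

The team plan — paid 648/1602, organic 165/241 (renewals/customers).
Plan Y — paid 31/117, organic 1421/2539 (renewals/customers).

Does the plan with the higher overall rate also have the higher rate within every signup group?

Paid: the team plan 648/1602 = 40.4%, Plan Y 31/117 = 26.5% → the team plan
Organic: the team plan 165/241 = 68.5%, Plan Y 1421/2539 = 56.0% → the team plan
Overall: the team plan 813/1843 = 44.1%, Plan Y 1452/2656 = 54.7% → Plan Y
The team plan wins each signup group but Plan Y wins overall — the comparison reverses. The team plan's customers skew toward paid, which has a lower base rate.

No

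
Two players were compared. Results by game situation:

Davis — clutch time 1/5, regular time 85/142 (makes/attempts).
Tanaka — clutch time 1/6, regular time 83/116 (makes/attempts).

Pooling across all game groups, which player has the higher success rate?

Tanaka

Clutch time: Davis 1/5 = 20.0%, Tanaka 1/6 = 16.7% → Davis
Regular time: Davis 85/142 = 59.9%, Tanaka 83/116 = 71.6% → Tanaka
Overall: Davis 86/147 = 58.5%, Tanaka 84/122 = 68.9% → Tanaka
(Neither sweeps every game group, but Tanaka has the higher pooled rate.)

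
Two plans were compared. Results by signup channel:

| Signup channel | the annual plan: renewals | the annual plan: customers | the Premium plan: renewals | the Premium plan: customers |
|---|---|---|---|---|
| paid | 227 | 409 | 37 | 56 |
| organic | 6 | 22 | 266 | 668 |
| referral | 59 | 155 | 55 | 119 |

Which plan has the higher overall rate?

Paid: the annual plan 227/409 = 55.5%, the Premium plan 37/56 = 66.1% → the Premium plan
Organic: the annual plan 6/22 = 27.3%, the Premium plan 266/668 = 39.8% → the Premium plan
Referral: the annual plan 59/155 = 38.1%, the Premium plan 55/119 = 46.2% → the Premium plan
Overall: the annual plan 292/586 = 49.8%, the Premium plan 358/843 = 42.5% → the annual plan
(The Premium plan wins every signup group but the annual plan wins overall — the Premium plan's customers skew toward the low-rate organic group.)

the annual plan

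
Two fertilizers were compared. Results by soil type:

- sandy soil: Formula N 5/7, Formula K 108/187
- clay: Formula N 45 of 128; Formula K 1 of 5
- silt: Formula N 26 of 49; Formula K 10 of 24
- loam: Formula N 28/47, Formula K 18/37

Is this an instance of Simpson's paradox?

Yes

Sandy soil: Formula N 5/7 = 71.4%, Formula K 108/187 = 57.8% → Formula N
Clay: Formula N 45/128 = 35.2%, Formula K 1/5 = 20.0% → Formula N
Silt: Formula N 26/49 = 53.1%, Formula K 10/24 = 41.7% → Formula N
Loam: Formula N 28/47 = 59.6%, Formula K 18/37 = 48.6% → Formula N
Overall: Formula N 104/231 = 45.0%, Formula K 137/253 = 54.2% → Formula K
Formula N wins each soil group but Formula K wins overall — the comparison reverses. Formula N's plots skew toward clay, which has a lower base rate.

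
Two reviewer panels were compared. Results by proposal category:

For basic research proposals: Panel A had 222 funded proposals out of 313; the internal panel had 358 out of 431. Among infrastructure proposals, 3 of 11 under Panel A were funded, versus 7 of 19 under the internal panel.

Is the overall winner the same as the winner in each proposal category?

Yes

Basic research: Panel A 222/313 = 70.9%, the internal panel 358/431 = 83.1% → the internal panel
Infrastructure: Panel A 3/11 = 27.3%, the internal panel 7/19 = 36.8% → the internal panel
Overall: Panel A 225/324 = 69.4%, the internal panel 365/450 = 81.1% → the internal panel
The internal panel wins overall and in every proposal group — no reversal.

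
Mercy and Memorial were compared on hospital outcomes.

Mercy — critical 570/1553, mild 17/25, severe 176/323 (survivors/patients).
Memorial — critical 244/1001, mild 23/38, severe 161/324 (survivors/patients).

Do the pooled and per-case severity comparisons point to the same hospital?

Critical: Mercy 570/1553 = 36.7%, Memorial 244/1001 = 24.4% → Mercy
Mild: Mercy 17/25 = 68.0%, Memorial 23/38 = 60.5% → Mercy
Severe: Mercy 176/323 = 54.5%, Memorial 161/324 = 49.7% → Mercy
Overall: Mercy 763/1901 = 40.1%, Memorial 428/1363 = 31.4% → Mercy
Mercy wins overall and in every case group — no reversal.

Yes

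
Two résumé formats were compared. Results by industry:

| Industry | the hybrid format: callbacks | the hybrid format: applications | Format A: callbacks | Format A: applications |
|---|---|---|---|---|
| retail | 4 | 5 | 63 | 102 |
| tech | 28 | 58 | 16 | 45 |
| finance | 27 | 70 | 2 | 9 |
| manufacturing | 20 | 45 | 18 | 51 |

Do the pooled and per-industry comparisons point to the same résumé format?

No

Retail: the hybrid format 4/5 = 80.0%, Format A 63/102 = 61.8% → the hybrid format
Tech: the hybrid format 28/58 = 48.3%, Format A 16/45 = 35.6% → the hybrid format
Finance: the hybrid format 27/70 = 38.6%, Format A 2/9 = 22.2% → the hybrid format
Manufacturing: the hybrid format 20/45 = 44.4%, Format A 18/51 = 35.3% → the hybrid format
Overall: the hybrid format 79/178 = 44.4%, Format A 99/207 = 47.8% → Format A
The hybrid format wins each industry group but Format A wins overall — the comparison reverses. The hybrid format's applications skew toward finance, which has a lower base rate.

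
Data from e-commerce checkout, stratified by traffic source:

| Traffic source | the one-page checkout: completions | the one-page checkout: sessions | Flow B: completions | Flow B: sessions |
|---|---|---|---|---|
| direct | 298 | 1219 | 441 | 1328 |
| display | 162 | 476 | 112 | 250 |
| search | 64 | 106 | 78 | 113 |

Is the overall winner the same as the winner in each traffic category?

Yes

Direct: the one-page checkout 298/1219 = 24.4%, Flow B 441/1328 = 33.2% → Flow B
Display: the one-page checkout 162/476 = 34.0%, Flow B 112/250 = 44.8% → Flow B
Search: the one-page checkout 64/106 = 60.4%, Flow B 78/113 = 69.0% → Flow B
Overall: the one-page checkout 524/1801 = 29.1%, Flow B 631/1691 = 37.3% → Flow B
Flow B wins overall and in every traffic group — no reversal.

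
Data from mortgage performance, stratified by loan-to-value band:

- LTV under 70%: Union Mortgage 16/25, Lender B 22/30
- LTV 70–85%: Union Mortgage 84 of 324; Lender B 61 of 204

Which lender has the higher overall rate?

Lender B

LTV under 70%: Union Mortgage 16/25 = 64.0%, Lender B 22/30 = 73.3% → Lender B
LTV 70–85%: Union Mortgage 84/324 = 25.9%, Lender B 61/204 = 29.9% → Lender B
Overall: Union Mortgage 100/349 = 28.7%, Lender B 83/234 = 35.5% → Lender B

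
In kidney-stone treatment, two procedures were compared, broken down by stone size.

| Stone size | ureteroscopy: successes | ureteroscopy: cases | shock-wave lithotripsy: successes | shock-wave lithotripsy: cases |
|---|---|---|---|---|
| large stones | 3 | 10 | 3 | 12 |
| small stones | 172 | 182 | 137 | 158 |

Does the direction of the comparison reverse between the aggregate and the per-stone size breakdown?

Large stones: ureteroscopy 3/10 = 30.0%, shock-wave lithotripsy 3/12 = 25.0% → ureteroscopy
Small stones: ureteroscopy 172/182 = 94.5%, shock-wave lithotripsy 137/158 = 86.7% → ureteroscopy
Overall: ureteroscopy 175/192 = 91.1%, shock-wave lithotripsy 140/170 = 82.4% → ureteroscopy
Ureteroscopy wins overall and in every stone group — no reversal.

No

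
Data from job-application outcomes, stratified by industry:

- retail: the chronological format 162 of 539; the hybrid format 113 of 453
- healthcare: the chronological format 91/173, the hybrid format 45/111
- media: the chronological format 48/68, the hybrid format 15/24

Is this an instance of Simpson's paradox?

No

Retail: the chronological format 162/539 = 30.1%, the hybrid format 113/453 = 24.9% → the chronological format
Healthcare: the chronological format 91/173 = 52.6%, the hybrid format 45/111 = 40.5% → the chronological format
Media: the chronological format 48/68 = 70.6%, the hybrid format 15/24 = 62.5% → the chronological format
Overall: the chronological format 301/780 = 38.6%, the hybrid format 173/588 = 29.4% → the chronological format
The chronological format wins overall and in every industry group — no reversal.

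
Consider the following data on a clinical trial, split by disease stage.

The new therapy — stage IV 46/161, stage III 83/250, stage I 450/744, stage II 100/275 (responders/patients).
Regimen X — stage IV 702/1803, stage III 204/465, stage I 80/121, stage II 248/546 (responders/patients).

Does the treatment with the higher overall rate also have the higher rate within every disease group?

No

Stage IV: the new therapy 46/161 = 28.6%, Regimen X 702/1803 = 38.9% → Regimen X
Stage III: the new therapy 83/250 = 33.2%, Regimen X 204/465 = 43.9% → Regimen X
Stage I: the new therapy 450/744 = 60.5%, Regimen X 80/121 = 66.1% → Regimen X
Stage II: the new therapy 100/275 = 36.4%, Regimen X 248/546 = 45.4% → Regimen X
Overall: the new therapy 679/1430 = 47.5%, Regimen X 1234/2935 = 42.0% → the new therapy
Regimen X wins each disease group but the new therapy wins overall — the comparison reverses. Regimen X's patients skew toward stage IV, which has a lower base rate.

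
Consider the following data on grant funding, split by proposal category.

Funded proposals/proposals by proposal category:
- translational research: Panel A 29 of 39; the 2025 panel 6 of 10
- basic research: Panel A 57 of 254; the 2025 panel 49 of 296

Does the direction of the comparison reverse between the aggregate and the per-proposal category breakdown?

No

Translational research: Panel A 29/39 = 74.4%, the 2025 panel 6/10 = 60.0% → Panel A
Basic research: Panel A 57/254 = 22.4%, the 2025 panel 49/296 = 16.6% → Panel A
Overall: Panel A 86/293 = 29.4%, the 2025 panel 55/306 = 18.0% → Panel A
Panel A wins overall and in every proposal group — no reversal.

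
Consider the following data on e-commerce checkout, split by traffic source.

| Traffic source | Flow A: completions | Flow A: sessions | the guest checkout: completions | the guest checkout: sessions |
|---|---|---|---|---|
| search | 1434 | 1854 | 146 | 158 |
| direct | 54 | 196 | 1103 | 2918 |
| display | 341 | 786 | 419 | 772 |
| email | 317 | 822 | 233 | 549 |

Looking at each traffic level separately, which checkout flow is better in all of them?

Search: Flow A 1434/1854 = 77.3%, the guest checkout 146/158 = 92.4% → the guest checkout
Direct: Flow A 54/196 = 27.6%, the guest checkout 1103/2918 = 37.8% → the guest checkout
Display: Flow A 341/786 = 43.4%, the guest checkout 419/772 = 54.3% → the guest checkout
Email: Flow A 317/822 = 38.6%, the guest checkout 233/549 = 42.4% → the guest checkout
The guest checkout has the higher rate in all 4 groups.

the guest checkout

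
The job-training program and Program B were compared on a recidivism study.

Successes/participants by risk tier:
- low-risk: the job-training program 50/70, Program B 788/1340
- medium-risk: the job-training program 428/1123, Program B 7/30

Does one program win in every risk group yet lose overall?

Low-risk: the job-training program 50/70 = 71.4%, Program B 788/1340 = 58.8% → the job-training program
Medium-risk: the job-training program 428/1123 = 38.1%, Program B 7/30 = 23.3% → the job-training program
Overall: the job-training program 478/1193 = 40.1%, Program B 795/1370 = 58.0% → Program B
The job-training program wins each risk group but Program B wins overall — the comparison reverses. The job-training program's participants skew toward medium-risk, which has a lower base rate.

Yes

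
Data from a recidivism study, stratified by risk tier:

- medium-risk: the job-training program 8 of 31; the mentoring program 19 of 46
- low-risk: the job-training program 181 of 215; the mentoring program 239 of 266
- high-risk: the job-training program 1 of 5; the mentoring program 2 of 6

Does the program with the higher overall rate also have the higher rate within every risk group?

Yes

Medium-risk: the job-training program 8/31 = 25.8%, the mentoring program 19/46 = 41.3% → the mentoring program
Low-risk: the job-training program 181/215 = 84.2%, the mentoring program 239/266 = 89.8% → the mentoring program
High-risk: the job-training program 1/5 = 20.0%, the mentoring program 2/6 = 33.3% → the mentoring program
Overall: the job-training program 190/251 = 75.7%, the mentoring program 260/318 = 81.8% → the mentoring program
The mentoring program wins overall and in every risk group — no reversal.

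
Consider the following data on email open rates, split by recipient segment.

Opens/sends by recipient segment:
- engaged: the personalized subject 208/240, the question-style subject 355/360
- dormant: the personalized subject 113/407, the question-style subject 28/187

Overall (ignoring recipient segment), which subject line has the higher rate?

the question-style subject

Engaged: the personalized subject 208/240 = 86.7%, the question-style subject 355/360 = 98.6% → the question-style subject
Dormant: the personalized subject 113/407 = 27.8%, the question-style subject 28/187 = 15.0% → the personalized subject
Overall: the personalized subject 321/647 = 49.6%, the question-style subject 383/547 = 70.0% → the question-style subject
(Neither sweeps every recipient group, but the question-style subject has the higher pooled rate.)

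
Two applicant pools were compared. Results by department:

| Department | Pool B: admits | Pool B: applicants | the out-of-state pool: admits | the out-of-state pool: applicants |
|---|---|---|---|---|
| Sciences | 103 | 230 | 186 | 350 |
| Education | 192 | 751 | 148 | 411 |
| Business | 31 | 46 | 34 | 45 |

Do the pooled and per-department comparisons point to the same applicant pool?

Yes

Sciences: Pool B 103/230 = 44.8%, the out-of-state pool 186/350 = 53.1% → the out-of-state pool
Education: Pool B 192/751 = 25.6%, the out-of-state pool 148/411 = 36.0% → the out-of-state pool
Business: Pool B 31/46 = 67.4%, the out-of-state pool 34/45 = 75.6% → the out-of-state pool
Overall: Pool B 326/1027 = 31.7%, the out-of-state pool 368/806 = 45.7% → the out-of-state pool
The out-of-state pool wins overall and in every department group — no reversal.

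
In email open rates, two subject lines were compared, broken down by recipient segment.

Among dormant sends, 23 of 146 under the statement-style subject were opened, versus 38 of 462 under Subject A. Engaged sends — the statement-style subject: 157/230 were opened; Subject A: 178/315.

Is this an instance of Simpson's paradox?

Dormant: the statement-style subject 23/146 = 15.8%, Subject A 38/462 = 8.2% → the statement-style subject
Engaged: the statement-style subject 157/230 = 68.3%, Subject A 178/315 = 56.5% → the statement-style subject
Overall: the statement-style subject 180/376 = 47.9%, Subject A 216/777 = 27.8% → the statement-style subject
The statement-style subject wins overall and in every recipient group — no reversal.

No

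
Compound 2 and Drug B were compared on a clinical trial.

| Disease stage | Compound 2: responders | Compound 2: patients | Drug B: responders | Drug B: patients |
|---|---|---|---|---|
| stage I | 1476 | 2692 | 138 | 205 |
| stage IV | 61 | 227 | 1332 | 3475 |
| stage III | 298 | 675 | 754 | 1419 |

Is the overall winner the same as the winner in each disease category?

Stage I: Compound 2 1476/2692 = 54.8%, Drug B 138/205 = 67.3% → Drug B
Stage IV: Compound 2 61/227 = 26.9%, Drug B 1332/3475 = 38.3% → Drug B
Stage III: Compound 2 298/675 = 44.1%, Drug B 754/1419 = 53.1% → Drug B
Overall: Compound 2 1835/3594 = 51.1%, Drug B 2224/5099 = 43.6% → Compound 2
Drug B wins each disease group but Compound 2 wins overall — the comparison reverses. Drug B's patients skew toward stage IV, which has a lower base rate.

No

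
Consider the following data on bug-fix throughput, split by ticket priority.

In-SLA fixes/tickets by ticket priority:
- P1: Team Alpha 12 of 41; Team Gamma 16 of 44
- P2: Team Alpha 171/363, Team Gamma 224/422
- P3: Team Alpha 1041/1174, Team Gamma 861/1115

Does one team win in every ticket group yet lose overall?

P1: Team Alpha 12/41 = 29.3%, Team Gamma 16/44 = 36.4% → Team Gamma
P2: Team Alpha 171/363 = 47.1%, Team Gamma 224/422 = 53.1% → Team Gamma
P3: Team Alpha 1041/1174 = 88.7%, Team Gamma 861/1115 = 77.2% → Team Alpha
Overall: Team Alpha 1224/1578 = 77.6%, Team Gamma 1101/1581 = 69.6% → Team Alpha
Neither sweeps: Team Alpha wins 1 of 3 groups, Team Gamma wins 2. Team Alpha wins overall but not every group — no Simpson reversal.

No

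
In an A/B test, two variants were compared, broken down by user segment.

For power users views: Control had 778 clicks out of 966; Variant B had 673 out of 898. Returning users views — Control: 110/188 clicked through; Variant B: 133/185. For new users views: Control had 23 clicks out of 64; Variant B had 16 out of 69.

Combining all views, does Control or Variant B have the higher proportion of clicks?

Control

Power users: Control 778/966 = 80.5%, Variant B 673/898 = 74.9% → Control
Returning users: Control 110/188 = 58.5%, Variant B 133/185 = 71.9% → Variant B
New users: Control 23/64 = 35.9%, Variant B 16/69 = 23.2% → Control
Overall: Control 911/1218 = 74.8%, Variant B 822/1152 = 71.4% → Control
(Neither sweeps every user group, but Control has the higher pooled rate.)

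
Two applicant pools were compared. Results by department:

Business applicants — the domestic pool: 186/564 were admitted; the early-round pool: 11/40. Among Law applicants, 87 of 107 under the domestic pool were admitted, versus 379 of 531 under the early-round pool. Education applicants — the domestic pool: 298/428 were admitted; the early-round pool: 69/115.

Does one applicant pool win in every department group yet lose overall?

Yes

Business: the domestic pool 186/564 = 33.0%, the early-round pool 11/40 = 27.5% → the domestic pool
Law: the domestic pool 87/107 = 81.3%, the early-round pool 379/531 = 71.4% → the domestic pool
Education: the domestic pool 298/428 = 69.6%, the early-round pool 69/115 = 60.0% → the domestic pool
Overall: the domestic pool 571/1099 = 52.0%, the early-round pool 459/686 = 66.9% → the early-round pool
The domestic pool wins each department group but the early-round pool wins overall — the comparison reverses. The domestic pool's applicants skew toward Business, which has a lower base rate.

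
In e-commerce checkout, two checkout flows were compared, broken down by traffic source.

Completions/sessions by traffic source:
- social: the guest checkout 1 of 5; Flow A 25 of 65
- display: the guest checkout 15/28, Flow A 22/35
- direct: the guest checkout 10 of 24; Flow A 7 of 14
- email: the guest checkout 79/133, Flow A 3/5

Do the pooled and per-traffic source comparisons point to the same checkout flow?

Social: the guest checkout 1/5 = 20.0%, Flow A 25/65 = 38.5% → Flow A
Display: the guest checkout 15/28 = 53.6%, Flow A 22/35 = 62.9% → Flow A
Direct: the guest checkout 10/24 = 41.7%, Flow A 7/14 = 50.0% → Flow A
Email: the guest checkout 79/133 = 59.4%, Flow A 3/5 = 60.0% → Flow A
Overall: the guest checkout 105/190 = 55.3%, Flow A 57/119 = 47.9% → the guest checkout
Flow A wins each traffic group but the guest checkout wins overall — the comparison reverses. Flow A's sessions skew toward social, which has a lower base rate.

No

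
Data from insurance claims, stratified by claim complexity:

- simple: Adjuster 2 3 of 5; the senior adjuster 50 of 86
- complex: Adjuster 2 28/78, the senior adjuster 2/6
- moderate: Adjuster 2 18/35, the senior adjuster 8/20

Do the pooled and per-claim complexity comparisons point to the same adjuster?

No

Simple: Adjuster 2 3/5 = 60.0%, the senior adjuster 50/86 = 58.1% → Adjuster 2
Complex: Adjuster 2 28/78 = 35.9%, the senior adjuster 2/6 = 33.3% → Adjuster 2
Moderate: Adjuster 2 18/35 = 51.4%, the senior adjuster 8/20 = 40.0% → Adjuster 2
Overall: Adjuster 2 49/118 = 41.5%, the senior adjuster 60/112 = 53.6% → the senior adjuster
Adjuster 2 wins each claim group but the senior adjuster wins overall — the comparison reverses. Adjuster 2's claims skew toward complex, which has a lower base rate.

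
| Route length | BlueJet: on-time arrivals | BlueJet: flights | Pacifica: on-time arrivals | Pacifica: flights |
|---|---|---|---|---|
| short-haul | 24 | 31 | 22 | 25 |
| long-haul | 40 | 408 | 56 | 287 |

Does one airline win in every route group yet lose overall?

No

Short-haul: BlueJet 24/31 = 77.4%, Pacifica 22/25 = 88.0% → Pacifica
Long-haul: BlueJet 40/408 = 9.8%, Pacifica 56/287 = 19.5% → Pacifica
Overall: BlueJet 64/439 = 14.6%, Pacifica 78/312 = 25.0% → Pacifica
Pacifica wins overall and in every route group — no reversal.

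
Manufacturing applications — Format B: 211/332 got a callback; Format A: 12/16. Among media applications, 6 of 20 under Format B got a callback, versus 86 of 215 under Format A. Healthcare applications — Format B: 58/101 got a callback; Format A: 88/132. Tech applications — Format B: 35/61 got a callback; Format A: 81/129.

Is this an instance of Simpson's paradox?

Manufacturing: Format B 211/332 = 63.6%, Format A 12/16 = 75.0% → Format A
Media: Format B 6/20 = 30.0%, Format A 86/215 = 40.0% → Format A
Healthcare: Format B 58/101 = 57.4%, Format A 88/132 = 66.7% → Format A
Tech: Format B 35/61 = 57.4%, Format A 81/129 = 62.8% → Format A
Overall: Format B 310/514 = 60.3%, Format A 267/492 = 54.3% → Format B
Format A wins each industry group but Format B wins overall — the comparison reverses. Format A's applications skew toward media, which has a lower base rate.

Yes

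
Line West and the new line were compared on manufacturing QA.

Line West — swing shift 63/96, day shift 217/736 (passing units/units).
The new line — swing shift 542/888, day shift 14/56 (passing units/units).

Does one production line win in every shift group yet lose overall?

Yes

Swing shift: Line West 63/96 = 65.6%, the new line 542/888 = 61.0% → Line West
Day shift: Line West 217/736 = 29.5%, the new line 14/56 = 25.0% → Line West
Overall: Line West 280/832 = 33.7%, the new line 556/944 = 58.9% → the new line
Line West wins each shift group but the new line wins overall — the comparison reverses. Line West's units skew toward day shift, which has a lower base rate.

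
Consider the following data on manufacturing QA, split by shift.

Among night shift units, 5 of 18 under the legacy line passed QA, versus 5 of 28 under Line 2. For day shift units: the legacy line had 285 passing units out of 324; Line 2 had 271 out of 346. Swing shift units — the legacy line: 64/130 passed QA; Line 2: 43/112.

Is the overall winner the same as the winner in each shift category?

Night shift: the legacy line 5/18 = 27.8%, Line 2 5/28 = 17.9% → the legacy line
Day shift: the legacy line 285/324 = 88.0%, Line 2 271/346 = 78.3% → the legacy line
Swing shift: the legacy line 64/130 = 49.2%, Line 2 43/112 = 38.4% → the legacy line
Overall: the legacy line 354/472 = 75.0%, Line 2 319/486 = 65.6% → the legacy line
The legacy line wins overall and in every shift group — no reversal.

Yes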